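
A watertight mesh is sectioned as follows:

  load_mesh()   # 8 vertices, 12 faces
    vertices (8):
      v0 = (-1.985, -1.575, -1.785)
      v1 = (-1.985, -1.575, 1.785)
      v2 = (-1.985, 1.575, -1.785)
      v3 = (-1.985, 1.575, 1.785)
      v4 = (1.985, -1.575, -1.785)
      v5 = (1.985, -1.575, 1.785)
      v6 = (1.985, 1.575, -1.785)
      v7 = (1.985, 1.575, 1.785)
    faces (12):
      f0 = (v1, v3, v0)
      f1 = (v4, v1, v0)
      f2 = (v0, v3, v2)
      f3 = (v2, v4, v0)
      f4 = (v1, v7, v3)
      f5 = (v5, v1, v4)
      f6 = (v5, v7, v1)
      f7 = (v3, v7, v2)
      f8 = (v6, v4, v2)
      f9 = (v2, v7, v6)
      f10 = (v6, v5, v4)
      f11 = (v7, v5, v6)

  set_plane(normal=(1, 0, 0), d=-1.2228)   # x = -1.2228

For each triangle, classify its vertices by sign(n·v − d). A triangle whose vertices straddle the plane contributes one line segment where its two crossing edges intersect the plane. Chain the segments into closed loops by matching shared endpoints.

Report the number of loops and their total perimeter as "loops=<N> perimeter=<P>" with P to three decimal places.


loops=1 perimeter=13.440

Straddling triangles (8 of 12):
  (v4,v1,v0) [+--] → (-1.2228, -1.575, 1.0996)–(-1.2228, -1.575, -1.785)  len=2.8846
  (v2,v4,v0) [-+-] → (-1.2228, 0.970232, -1.785)–(-1.2228, -1.575, -1.785)  len=2.5452
  (v1,v7,v3) [-+-] → (-1.2228, -0.970232, 1.785)–(-1.2228, 1.575, 1.785)  len=2.5452
  (v5,v1,v4) [+-+] → (-1.2228, -1.575, 1.785)–(-1.2228, -1.575, 1.0996)  len=0.6854
  (v5,v7,v1) [++-] → (-1.2228, -0.970232, 1.785)–(-1.2228, -1.575, 1.785)  len=0.6048
  (v3,v7,v2) [-+-] → (-1.2228, 1.575, 1.785)–(-1.2228, 1.575, -1.0996)  len=2.8846
  (v6,v4,v2) [++-] → (-1.2228, 0.970232, -1.785)–(-1.2228, 1.575, -1.785)  len=0.6048
  (v2,v7,v6) [-++] → (-1.2228, 1.575, -1.0996)–(-1.2228, 1.575, -1.785)  len=0.6854

Chained into 1 loop(s):
  loop 1: 8 segments, perimeter = 13.4400
Total perimeter = 13.440


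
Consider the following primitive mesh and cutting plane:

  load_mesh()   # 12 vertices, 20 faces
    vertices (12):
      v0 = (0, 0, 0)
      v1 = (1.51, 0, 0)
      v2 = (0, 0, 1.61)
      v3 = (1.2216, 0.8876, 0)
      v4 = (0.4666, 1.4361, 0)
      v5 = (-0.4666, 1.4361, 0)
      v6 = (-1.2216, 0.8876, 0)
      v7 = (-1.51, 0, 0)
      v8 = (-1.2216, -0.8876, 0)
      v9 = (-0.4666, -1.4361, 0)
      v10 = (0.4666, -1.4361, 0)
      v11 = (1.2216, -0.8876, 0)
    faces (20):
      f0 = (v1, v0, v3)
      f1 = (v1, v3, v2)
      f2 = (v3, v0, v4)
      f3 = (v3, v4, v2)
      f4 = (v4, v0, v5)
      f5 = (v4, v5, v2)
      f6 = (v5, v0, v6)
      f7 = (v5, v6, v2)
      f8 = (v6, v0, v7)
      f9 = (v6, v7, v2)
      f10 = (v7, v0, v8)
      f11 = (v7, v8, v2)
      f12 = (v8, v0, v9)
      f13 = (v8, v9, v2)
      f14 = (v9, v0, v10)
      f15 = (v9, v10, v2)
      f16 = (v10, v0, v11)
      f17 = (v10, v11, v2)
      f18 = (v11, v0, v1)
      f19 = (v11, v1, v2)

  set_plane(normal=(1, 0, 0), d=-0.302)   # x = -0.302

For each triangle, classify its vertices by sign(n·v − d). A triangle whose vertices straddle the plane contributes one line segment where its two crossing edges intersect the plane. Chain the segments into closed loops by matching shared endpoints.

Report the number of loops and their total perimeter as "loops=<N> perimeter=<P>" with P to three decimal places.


loops=1 perimeter=6.776

Straddling triangles (12 of 20):
  (v4,v0,v5) [++-] → (-0.302, 0.929495, 0)–(-0.302, 1.4361, 0)  len=0.5066
  (v4,v5,v2) [+-+] → (-0.302, 1.4361, 0)–(-0.302, 0.929495, 0.567951)  len=0.7611
  (v5,v0,v6) [-+-] → (-0.302, 0.929495, 0)–(-0.302, 0.21943, 0)  len=0.7101
  (v5,v6,v2) [--+] → (-0.302, 0.21943, 1.21198)–(-0.302, 0.929495, 0.567951)  len=0.9586
  (v6,v0,v7) [-+-] → (-0.302, 0.21943, 0)–(-0.302, 0, 0)  len=0.2194
  (v6,v7,v2) [--+] → (-0.302, 0, 1.288)–(-0.302, 0.21943, 1.21198)  len=0.2322
  (v7,v0,v8) [-+-] → (-0.302, 0, 0)–(-0.302, -0.21943, 0)  len=0.2194
  (v7,v8,v2) [--+] → (-0.302, -0.21943, 1.21198)–(-0.302, 0, 1.288)  len=0.2322
  (v8,v0,v9) [-+-] → (-0.302, -0.21943, 0)–(-0.302, -0.929495, 0)  len=0.7101
  (v8,v9,v2) [--+] → (-0.302, -0.929495, 0.567951)–(-0.302, -0.21943, 1.21198)  len=0.9586
  (v9,v0,v10) [-++] → (-0.302, -0.929495, 0)–(-0.302, -1.4361, 0)  len=0.5066
  (v9,v10,v2) [-++] → (-0.302, -1.4361, 0)–(-0.302, -0.929495, 0.567951)  len=0.7611

Chained into 1 loop(s):
  loop 1: 12 segments, perimeter = 6.7760
Total perimeter = 6.776


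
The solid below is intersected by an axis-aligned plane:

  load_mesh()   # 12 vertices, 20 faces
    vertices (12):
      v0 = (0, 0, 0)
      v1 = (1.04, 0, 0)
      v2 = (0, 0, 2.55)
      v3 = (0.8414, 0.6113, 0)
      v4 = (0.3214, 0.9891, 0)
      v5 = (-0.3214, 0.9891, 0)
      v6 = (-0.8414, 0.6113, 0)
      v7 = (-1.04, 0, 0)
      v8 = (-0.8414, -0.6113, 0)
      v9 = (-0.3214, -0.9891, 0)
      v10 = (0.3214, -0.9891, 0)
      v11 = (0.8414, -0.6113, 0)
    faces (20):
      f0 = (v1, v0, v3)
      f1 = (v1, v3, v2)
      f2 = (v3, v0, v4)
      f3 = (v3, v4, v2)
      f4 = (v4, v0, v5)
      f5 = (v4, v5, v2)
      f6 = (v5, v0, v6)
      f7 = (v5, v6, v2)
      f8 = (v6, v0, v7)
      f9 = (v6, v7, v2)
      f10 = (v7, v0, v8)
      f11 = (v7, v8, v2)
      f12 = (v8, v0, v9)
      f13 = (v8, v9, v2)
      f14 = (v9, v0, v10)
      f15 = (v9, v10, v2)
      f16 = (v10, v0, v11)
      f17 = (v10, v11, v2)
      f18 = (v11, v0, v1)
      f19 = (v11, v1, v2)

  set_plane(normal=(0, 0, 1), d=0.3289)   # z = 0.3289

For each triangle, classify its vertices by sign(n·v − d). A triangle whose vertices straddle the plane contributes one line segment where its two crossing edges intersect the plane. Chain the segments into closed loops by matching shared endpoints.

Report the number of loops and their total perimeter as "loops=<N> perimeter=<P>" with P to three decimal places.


loops=1 perimeter=5.599

Straddling triangles (10 of 20):
  (v1,v3,v2) [--+] → (0.732876, 0.532454, 0.3289)–(0.90586, 0, 0.3289)  len=0.5598
  (v3,v4,v2) [--+] → (0.279946, 0.861525, 0.3289)–(0.732876, 0.532454, 0.3289)  len=0.5599
  (v4,v5,v2) [--+] → (-0.279946, 0.861525, 0.3289)–(0.279946, 0.861525, 0.3289)  len=0.5599
  (v5,v6,v2) [--+] → (-0.732876, 0.532454, 0.3289)–(-0.279946, 0.861525, 0.3289)  len=0.5599
  (v6,v7,v2) [--+] → (-0.90586, 0, 0.3289)–(-0.732876, 0.532454, 0.3289)  len=0.5598
  (v7,v8,v2) [--+] → (-0.732876, -0.532454, 0.3289)–(-0.90586, 0, 0.3289)  len=0.5598
  (v8,v9,v2) [--+] → (-0.279946, -0.861525, 0.3289)–(-0.732876, -0.532454, 0.3289)  len=0.5599
  (v9,v10,v2) [--+] → (0.279946, -0.861525, 0.3289)–(-0.279946, -0.861525, 0.3289)  len=0.5599
  (v10,v11,v2) [--+] → (0.732876, -0.532454, 0.3289)–(0.279946, -0.861525, 0.3289)  len=0.5599
  (v11,v1,v2) [--+] → (0.90586, 0, 0.3289)–(0.732876, -0.532454, 0.3289)  len=0.5598

Chained into 1 loop(s):
  loop 1: 10 segments, perimeter = 5.5986
Total perimeter = 5.599


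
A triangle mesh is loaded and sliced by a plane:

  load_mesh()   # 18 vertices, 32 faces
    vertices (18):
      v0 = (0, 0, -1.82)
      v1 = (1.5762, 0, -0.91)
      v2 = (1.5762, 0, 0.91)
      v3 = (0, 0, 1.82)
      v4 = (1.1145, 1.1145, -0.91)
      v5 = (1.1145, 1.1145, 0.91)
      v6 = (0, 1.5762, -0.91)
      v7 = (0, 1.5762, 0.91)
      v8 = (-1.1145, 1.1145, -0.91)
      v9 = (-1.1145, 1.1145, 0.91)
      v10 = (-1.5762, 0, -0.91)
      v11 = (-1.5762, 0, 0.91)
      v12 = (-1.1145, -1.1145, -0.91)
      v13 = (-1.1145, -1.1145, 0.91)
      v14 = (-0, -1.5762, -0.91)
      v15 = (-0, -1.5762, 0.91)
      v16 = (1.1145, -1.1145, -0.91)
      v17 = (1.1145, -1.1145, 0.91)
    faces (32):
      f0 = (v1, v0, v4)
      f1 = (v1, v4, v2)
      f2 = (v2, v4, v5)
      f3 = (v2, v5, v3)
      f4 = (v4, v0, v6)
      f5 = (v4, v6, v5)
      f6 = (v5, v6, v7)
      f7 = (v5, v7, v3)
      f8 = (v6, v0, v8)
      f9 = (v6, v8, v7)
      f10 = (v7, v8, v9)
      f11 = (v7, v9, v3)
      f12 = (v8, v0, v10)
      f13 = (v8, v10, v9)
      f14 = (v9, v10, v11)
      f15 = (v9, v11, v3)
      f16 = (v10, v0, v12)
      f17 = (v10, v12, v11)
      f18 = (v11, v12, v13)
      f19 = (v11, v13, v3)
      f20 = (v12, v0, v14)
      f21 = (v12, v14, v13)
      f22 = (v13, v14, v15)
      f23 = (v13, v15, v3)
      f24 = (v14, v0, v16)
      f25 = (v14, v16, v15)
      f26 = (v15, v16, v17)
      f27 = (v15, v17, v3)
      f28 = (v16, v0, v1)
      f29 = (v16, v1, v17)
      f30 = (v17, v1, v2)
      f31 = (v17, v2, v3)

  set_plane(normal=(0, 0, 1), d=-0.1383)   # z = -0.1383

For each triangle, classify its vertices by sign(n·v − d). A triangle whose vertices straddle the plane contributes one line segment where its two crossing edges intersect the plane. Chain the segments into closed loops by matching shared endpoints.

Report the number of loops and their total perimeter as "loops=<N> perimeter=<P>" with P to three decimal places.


Straddling triangles (16 of 32):
  (v1,v4,v2) [--+] → (1.31027, 0.64194, -0.1383)–(1.5762, 0, -0.1383)  len=0.6948
  (v2,v4,v5) [+-+] → (1.31027, 0.64194, -0.1383)–(1.1145, 1.1145, -0.1383)  len=0.5115
  (v4,v6,v5) [--+] → (0.47256, 1.38043, -0.1383)–(1.1145, 1.1145, -0.1383)  len=0.6948
  (v5,v6,v7) [+-+] → (0.47256, 1.38043, -0.1383)–(0, 1.5762, -0.1383)  len=0.5115
  (v6,v8,v7) [--+] → (-0.64194, 1.31027, -0.1383)–(0, 1.5762, -0.1383)  len=0.6948
  (v7,v8,v9) [+-+] → (-0.64194, 1.31027, -0.1383)–(-1.1145, 1.1145, -0.1383)  len=0.5115
  (v8,v10,v9) [--+] → (-1.38043, 0.47256, -0.1383)–(-1.1145, 1.1145, -0.1383)  len=0.6948
  (v9,v10,v11) [+-+] → (-1.38043, 0.47256, -0.1383)–(-1.5762, 0, -0.1383)  len=0.5115
  (v10,v12,v11) [--+] → (-1.31027, -0.64194, -0.1383)–(-1.5762, 0, -0.1383)  len=0.6948
  (v11,v12,v13) [+-+] → (-1.31027, -0.64194, -0.1383)–(-1.1145, -1.1145, -0.1383)  len=0.5115
  (v12,v14,v13) [--+] → (-0.47256, -1.38043, -0.1383)–(-1.1145, -1.1145, -0.1383)  len=0.6948
  (v13,v14,v15) [+-+] → (-0.47256, -1.38043, -0.1383)–(0, -1.5762, -0.1383)  len=0.5115
  (v14,v16,v15) [--+] → (0.64194, -1.31027, -0.1383)–(0, -1.5762, -0.1383)  len=0.6948
  (v15,v16,v17) [+-+] → (0.64194, -1.31027, -0.1383)–(1.1145, -1.1145, -0.1383)  len=0.5115
  (v16,v1,v17) [--+] → (1.38043, -0.47256, -0.1383)–(1.1145, -1.1145, -0.1383)  len=0.6948
  (v17,v1,v2) [+-+] → (1.38043, -0.47256, -0.1383)–(1.5762, 0, -0.1383)  len=0.5115

Chained into 1 loop(s):
  loop 1: 16 segments, perimeter = 9.6508
Total perimeter = 9.651

loops=1 perimeter=9.651


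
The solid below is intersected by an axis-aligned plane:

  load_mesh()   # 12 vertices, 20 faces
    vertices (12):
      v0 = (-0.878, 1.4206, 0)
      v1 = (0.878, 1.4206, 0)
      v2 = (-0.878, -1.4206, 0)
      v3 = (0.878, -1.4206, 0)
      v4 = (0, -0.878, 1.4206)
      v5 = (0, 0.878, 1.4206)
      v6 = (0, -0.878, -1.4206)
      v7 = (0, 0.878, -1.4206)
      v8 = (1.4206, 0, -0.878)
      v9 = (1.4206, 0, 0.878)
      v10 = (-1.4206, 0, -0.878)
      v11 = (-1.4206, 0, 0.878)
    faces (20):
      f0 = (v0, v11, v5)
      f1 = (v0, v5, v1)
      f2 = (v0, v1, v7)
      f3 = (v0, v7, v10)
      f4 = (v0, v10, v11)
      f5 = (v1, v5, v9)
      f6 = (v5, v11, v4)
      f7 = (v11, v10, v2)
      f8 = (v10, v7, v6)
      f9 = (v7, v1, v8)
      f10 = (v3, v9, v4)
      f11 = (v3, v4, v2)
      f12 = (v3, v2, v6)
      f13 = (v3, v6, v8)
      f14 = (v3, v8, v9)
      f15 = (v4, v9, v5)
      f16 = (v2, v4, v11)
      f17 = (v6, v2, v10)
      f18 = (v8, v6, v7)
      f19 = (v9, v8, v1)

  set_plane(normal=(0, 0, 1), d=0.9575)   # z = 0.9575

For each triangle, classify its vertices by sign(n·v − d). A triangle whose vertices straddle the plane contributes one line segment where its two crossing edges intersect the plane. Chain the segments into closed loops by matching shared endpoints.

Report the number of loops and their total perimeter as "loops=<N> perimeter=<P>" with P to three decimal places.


Straddling triangles (8 of 20):
  (v0,v11,v5) [--+] → (-1.21246, 0.128642, 0.9575)–(-0.286218, 1.05488, 0.9575)  len=1.3099
  (v0,v5,v1) [-+-] → (-0.286218, 1.05488, 0.9575)–(0.286218, 1.05488, 0.9575)  len=0.5724
  (v1,v5,v9) [-+-] → (0.286218, 1.05488, 0.9575)–(1.21246, 0.128642, 0.9575)  len=1.3099
  (v5,v11,v4) [+-+] → (-1.21246, 0.128642, 0.9575)–(-1.21246, -0.128642, 0.9575)  len=0.2573
  (v3,v9,v4) [--+] → (1.21246, -0.128642, 0.9575)–(0.286218, -1.05488, 0.9575)  len=1.3099
  (v3,v4,v2) [-+-] → (0.286218, -1.05488, 0.9575)–(-0.286218, -1.05488, 0.9575)  len=0.5724
  (v4,v9,v5) [+-+] → (1.21246, -0.128642, 0.9575)–(1.21246, 0.128642, 0.9575)  len=0.2573
  (v2,v4,v11) [-+-] → (-0.286218, -1.05488, 0.9575)–(-1.21246, -0.128642, 0.9575)  len=1.3099

Chained into 1 loop(s):
  loop 1: 8 segments, perimeter = 6.8990
Total perimeter = 6.899

loops=1 perimeter=6.899


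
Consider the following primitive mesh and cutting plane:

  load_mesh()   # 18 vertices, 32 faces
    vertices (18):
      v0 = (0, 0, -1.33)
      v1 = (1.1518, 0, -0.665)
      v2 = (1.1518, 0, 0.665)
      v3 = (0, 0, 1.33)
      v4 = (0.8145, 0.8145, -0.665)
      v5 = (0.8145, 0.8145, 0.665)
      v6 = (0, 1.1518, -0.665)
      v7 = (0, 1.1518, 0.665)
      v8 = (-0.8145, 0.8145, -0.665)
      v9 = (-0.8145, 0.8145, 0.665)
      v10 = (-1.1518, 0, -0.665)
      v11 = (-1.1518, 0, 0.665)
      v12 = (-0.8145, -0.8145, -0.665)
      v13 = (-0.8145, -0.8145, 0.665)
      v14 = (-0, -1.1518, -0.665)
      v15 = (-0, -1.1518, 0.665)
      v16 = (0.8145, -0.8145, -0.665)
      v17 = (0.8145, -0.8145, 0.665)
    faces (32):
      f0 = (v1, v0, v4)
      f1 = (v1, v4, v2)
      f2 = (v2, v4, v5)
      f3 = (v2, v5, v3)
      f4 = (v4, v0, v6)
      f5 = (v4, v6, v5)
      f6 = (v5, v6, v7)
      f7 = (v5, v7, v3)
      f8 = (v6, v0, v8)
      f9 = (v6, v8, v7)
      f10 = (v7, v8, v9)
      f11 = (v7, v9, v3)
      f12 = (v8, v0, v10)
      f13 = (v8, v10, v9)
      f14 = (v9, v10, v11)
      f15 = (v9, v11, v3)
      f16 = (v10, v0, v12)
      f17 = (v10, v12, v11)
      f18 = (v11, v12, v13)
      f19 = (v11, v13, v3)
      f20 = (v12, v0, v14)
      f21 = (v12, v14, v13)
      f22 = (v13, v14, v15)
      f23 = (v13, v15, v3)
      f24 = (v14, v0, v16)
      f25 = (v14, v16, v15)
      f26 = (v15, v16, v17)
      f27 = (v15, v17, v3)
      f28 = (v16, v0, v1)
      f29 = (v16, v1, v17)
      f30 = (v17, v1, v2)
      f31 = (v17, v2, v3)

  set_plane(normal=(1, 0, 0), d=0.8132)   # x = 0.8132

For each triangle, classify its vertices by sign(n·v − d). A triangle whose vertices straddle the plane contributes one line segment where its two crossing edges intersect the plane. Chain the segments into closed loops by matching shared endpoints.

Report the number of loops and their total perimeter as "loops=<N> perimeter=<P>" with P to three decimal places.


Straddling triangles (12 of 32):
  (v1,v0,v4) [+-+] → (0.8132, 0, -0.860493)–(0.8132, 0.8132, -0.666061)  len=0.8361
  (v2,v5,v3) [++-] → (0.8132, 0.8132, 0.666061)–(0.8132, 0, 0.860493)  len=0.8361
  (v4,v0,v6) [+--] → (0.8132, 0.8132, -0.666061)–(0.8132, 0.815038, -0.665)  len=0.0021
  (v4,v6,v5) [+-+] → (0.8132, 0.815038, -0.665)–(0.8132, 0.815038, 0.662877)  len=1.3279
  (v5,v6,v7) [+--] → (0.8132, 0.815038, 0.662877)–(0.8132, 0.815038, 0.665)  len=0.0021
  (v5,v7,v3) [+--] → (0.8132, 0.815038, 0.665)–(0.8132, 0.8132, 0.666061)  len=0.0021
  (v14,v0,v16) [--+] → (0.8132, -0.8132, -0.666061)–(0.8132, -0.815038, -0.665)  len=0.0021
  (v14,v16,v15) [-+-] → (0.8132, -0.815038, -0.665)–(0.8132, -0.815038, -0.662877)  len=0.0021
  (v15,v16,v17) [-++] → (0.8132, -0.815038, -0.662877)–(0.8132, -0.815038, 0.665)  len=1.3279
  (v15,v17,v3) [-+-] → (0.8132, -0.815038, 0.665)–(0.8132, -0.8132, 0.666061)  len=0.0021
  (v16,v0,v1) [+-+] → (0.8132, -0.8132, -0.666061)–(0.8132, 0, -0.860493)  len=0.8361
  (v17,v2,v3) [++-] → (0.8132, 0, 0.860493)–(0.8132, -0.8132, 0.666061)  len=0.8361

Chained into 1 loop(s):
  loop 1: 12 segments, perimeter = 6.0130
Total perimeter = 6.013

loops=1 perimeter=6.013


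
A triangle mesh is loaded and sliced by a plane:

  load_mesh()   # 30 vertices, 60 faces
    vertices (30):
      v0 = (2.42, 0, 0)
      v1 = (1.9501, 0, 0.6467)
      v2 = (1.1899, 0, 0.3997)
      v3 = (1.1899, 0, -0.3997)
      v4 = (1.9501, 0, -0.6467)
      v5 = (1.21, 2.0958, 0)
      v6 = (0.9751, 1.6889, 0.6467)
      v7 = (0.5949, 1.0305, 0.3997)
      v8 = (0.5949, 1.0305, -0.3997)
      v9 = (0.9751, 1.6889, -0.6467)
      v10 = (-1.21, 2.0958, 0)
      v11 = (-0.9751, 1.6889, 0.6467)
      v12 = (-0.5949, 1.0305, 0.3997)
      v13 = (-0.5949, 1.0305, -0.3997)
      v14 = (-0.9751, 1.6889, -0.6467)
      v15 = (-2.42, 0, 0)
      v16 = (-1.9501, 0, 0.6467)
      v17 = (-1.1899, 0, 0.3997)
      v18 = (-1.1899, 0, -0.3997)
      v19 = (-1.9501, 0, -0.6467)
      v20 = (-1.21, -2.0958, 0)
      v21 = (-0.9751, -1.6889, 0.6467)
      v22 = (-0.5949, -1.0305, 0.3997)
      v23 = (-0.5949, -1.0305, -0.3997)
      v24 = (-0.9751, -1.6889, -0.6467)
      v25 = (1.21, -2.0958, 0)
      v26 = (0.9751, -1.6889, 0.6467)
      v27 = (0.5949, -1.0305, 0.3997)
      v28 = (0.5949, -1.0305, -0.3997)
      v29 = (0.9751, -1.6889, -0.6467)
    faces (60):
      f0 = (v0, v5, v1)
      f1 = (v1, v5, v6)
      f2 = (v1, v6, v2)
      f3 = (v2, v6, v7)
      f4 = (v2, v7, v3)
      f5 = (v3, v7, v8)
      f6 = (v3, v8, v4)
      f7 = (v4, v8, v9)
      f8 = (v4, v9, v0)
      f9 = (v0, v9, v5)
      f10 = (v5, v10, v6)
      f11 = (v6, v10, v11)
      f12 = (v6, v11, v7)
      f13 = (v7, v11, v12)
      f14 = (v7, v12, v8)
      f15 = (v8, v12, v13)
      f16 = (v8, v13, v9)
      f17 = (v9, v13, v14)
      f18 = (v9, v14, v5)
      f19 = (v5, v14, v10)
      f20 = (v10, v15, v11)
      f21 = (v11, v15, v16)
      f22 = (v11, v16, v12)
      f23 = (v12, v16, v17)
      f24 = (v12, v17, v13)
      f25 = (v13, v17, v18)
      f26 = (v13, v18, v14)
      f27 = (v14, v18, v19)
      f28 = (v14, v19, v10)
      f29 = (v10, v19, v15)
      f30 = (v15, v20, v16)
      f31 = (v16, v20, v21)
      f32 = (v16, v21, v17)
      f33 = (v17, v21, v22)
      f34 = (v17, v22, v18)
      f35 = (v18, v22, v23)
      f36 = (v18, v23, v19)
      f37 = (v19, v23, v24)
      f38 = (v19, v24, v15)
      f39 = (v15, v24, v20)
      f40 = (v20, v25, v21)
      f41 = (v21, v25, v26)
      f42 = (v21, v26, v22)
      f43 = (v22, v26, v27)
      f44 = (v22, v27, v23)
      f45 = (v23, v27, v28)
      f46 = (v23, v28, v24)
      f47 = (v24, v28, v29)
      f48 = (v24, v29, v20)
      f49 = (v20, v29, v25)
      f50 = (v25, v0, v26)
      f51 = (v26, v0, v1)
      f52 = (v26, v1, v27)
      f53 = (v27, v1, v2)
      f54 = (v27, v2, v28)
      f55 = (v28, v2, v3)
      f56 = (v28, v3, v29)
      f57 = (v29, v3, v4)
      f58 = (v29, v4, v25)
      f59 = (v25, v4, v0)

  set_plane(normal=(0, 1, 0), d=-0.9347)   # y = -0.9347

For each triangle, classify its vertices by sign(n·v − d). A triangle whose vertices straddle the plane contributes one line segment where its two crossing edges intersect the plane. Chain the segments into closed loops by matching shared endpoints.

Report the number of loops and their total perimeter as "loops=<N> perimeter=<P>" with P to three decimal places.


Straddling triangles (20 of 60):
  (v15,v20,v16) [+-+] → (-1.88036, -0.9347, 0)–(-1.62002, -0.9347, 0.35828)  len=0.4429
  (v16,v20,v21) [+--] → (-1.62002, -0.9347, 0.35828)–(-1.4105, -0.9347, 0.6467)  len=0.3565
  (v16,v21,v17) [+-+] → (-1.4105, -0.9347, 0.6467)–(-1.07102, -0.9347, 0.536399)  len=0.3569
  (v17,v21,v22) [+--] → (-1.07102, -0.9347, 0.536399)–(-0.650214, -0.9347, 0.3997)  len=0.4425
  (v17,v22,v18) [+-+] → (-0.650214, -0.9347, 0.3997)–(-0.650214, -0.9347, 0.325384)  len=0.0743
  (v18,v22,v23) [+--] → (-0.650214, -0.9347, 0.325384)–(-0.650214, -0.9347, -0.3997)  len=0.7251
  (v18,v23,v19) [+-+] → (-0.650214, -0.9347, -0.3997)–(-0.720886, -0.9347, -0.422662)  len=0.0743
  (v19,v23,v24) [+--] → (-0.720886, -0.9347, -0.422662)–(-1.4105, -0.9347, -0.6467)  len=0.7251
  (v19,v24,v15) [+-+] → (-1.4105, -0.9347, -0.6467)–(-1.62034, -0.9347, -0.357908)  len=0.3570
  (v15,v24,v20) [+--] → (-1.62034, -0.9347, -0.357908)–(-1.88036, -0.9347, 0)  len=0.4424
  (v25,v0,v26) [-+-] → (1.88036, -0.9347, 0)–(1.62034, -0.9347, 0.357908)  len=0.4424
  (v26,v0,v1) [-++] → (1.62034, -0.9347, 0.357908)–(1.4105, -0.9347, 0.6467)  len=0.3570
  (v26,v1,v27) [-+-] → (1.4105, -0.9347, 0.6467)–(0.720886, -0.9347, 0.422662)  len=0.7251
  (v27,v1,v2) [-++] → (0.720886, -0.9347, 0.422662)–(0.650214, -0.9347, 0.3997)  len=0.0743
  (v27,v2,v28) [-+-] → (0.650214, -0.9347, 0.3997)–(0.650214, -0.9347, -0.325384)  len=0.7251
  (v28,v2,v3) [-++] → (0.650214, -0.9347, -0.325384)–(0.650214, -0.9347, -0.3997)  len=0.0743
  (v28,v3,v29) [-+-] → (0.650214, -0.9347, -0.3997)–(1.07102, -0.9347, -0.536399)  len=0.4425
  (v29,v3,v4) [-++] → (1.07102, -0.9347, -0.536399)–(1.4105, -0.9347, -0.6467)  len=0.3569
  (v29,v4,v25) [-+-] → (1.4105, -0.9347, -0.6467)–(1.62002, -0.9347, -0.35828)  len=0.3565
  (v25,v4,v0) [-++] → (1.62002, -0.9347, -0.35828)–(1.88036, -0.9347, 0)  len=0.4429

Chained into 2 loop(s):
  loop 1: 10 segments, perimeter = 3.9969
  loop 2: 10 segments, perimeter = 3.9969
Total perimeter = 7.994

loops=2 perimeter=7.994


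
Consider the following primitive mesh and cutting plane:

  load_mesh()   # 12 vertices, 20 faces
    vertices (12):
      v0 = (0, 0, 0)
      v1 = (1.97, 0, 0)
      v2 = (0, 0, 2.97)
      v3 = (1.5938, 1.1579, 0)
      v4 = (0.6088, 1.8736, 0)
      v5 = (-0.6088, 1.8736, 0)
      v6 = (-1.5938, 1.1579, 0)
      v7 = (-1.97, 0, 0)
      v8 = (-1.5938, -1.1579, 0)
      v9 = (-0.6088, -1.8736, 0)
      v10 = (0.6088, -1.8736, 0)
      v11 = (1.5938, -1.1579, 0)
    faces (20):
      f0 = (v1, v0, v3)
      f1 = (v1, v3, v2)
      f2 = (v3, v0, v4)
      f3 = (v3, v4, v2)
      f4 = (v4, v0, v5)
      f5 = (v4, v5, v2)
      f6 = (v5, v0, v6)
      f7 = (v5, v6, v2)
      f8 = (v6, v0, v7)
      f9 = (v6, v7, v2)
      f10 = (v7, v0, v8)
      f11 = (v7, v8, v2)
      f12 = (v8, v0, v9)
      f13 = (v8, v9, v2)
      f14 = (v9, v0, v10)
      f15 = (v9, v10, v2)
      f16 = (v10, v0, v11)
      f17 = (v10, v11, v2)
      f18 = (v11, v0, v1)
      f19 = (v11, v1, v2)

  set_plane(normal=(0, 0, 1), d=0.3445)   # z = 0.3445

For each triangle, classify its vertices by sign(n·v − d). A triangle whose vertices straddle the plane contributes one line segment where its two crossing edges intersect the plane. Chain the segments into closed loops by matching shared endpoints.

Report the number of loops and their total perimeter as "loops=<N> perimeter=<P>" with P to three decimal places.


loops=1 perimeter=10.763

Straddling triangles (10 of 20):
  (v1,v3,v2) [--+] → (1.40893, 1.02359, 0.3445)–(1.74149, 0, 0.3445)  len=1.0763
  (v3,v4,v2) [--+] → (0.538183, 1.65628, 0.3445)–(1.40893, 1.02359, 0.3445)  len=1.0763
  (v4,v5,v2) [--+] → (-0.538183, 1.65628, 0.3445)–(0.538183, 1.65628, 0.3445)  len=1.0764
  (v5,v6,v2) [--+] → (-1.40893, 1.02359, 0.3445)–(-0.538183, 1.65628, 0.3445)  len=1.0763
  (v6,v7,v2) [--+] → (-1.74149, 0, 0.3445)–(-1.40893, 1.02359, 0.3445)  len=1.0763
  (v7,v8,v2) [--+] → (-1.40893, -1.02359, 0.3445)–(-1.74149, 0, 0.3445)  len=1.0763
  (v8,v9,v2) [--+] → (-0.538183, -1.65628, 0.3445)–(-1.40893, -1.02359, 0.3445)  len=1.0763
  (v9,v10,v2) [--+] → (0.538183, -1.65628, 0.3445)–(-0.538183, -1.65628, 0.3445)  len=1.0764
  (v10,v11,v2) [--+] → (1.40893, -1.02359, 0.3445)–(0.538183, -1.65628, 0.3445)  len=1.0763
  (v11,v1,v2) [--+] → (1.74149, 0, 0.3445)–(1.40893, -1.02359, 0.3445)  len=1.0763

Chained into 1 loop(s):
  loop 1: 10 segments, perimeter = 10.7631
Total perimeter = 10.763


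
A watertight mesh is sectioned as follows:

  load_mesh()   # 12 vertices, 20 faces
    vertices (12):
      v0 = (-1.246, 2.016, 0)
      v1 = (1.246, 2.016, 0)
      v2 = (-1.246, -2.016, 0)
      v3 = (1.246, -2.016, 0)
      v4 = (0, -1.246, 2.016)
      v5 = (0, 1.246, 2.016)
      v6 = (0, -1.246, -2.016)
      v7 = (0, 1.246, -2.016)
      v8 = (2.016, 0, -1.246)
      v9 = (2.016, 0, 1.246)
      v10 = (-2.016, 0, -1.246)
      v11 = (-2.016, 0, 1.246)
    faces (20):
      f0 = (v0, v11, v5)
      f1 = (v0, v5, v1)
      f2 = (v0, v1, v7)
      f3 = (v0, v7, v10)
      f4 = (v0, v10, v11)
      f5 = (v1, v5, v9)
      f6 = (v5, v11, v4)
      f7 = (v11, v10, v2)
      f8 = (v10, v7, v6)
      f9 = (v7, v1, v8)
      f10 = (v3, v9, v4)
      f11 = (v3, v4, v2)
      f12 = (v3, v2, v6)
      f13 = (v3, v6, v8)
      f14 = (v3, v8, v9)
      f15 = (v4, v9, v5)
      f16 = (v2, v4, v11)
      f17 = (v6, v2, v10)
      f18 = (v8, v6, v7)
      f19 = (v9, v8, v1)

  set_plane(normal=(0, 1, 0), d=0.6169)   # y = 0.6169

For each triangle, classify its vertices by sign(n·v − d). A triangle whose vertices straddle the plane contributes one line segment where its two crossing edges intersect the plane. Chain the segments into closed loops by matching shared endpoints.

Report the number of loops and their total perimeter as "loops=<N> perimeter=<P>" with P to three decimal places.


Straddling triangles (10 of 20):
  (v0,v11,v5) [+-+] → (-1.78038, 0.6169, 0.864722)–(-1.01787, 0.6169, 1.62723)  len=1.0784
  (v0,v7,v10) [++-] → (-1.01787, 0.6169, -1.62723)–(-1.78038, 0.6169, -0.864722)  len=1.0784
  (v0,v10,v11) [+--] → (-1.78038, 0.6169, -0.864722)–(-1.78038, 0.6169, 0.864722)  len=1.7294
  (v1,v5,v9) [++-] → (1.01787, 0.6169, 1.62723)–(1.78038, 0.6169, 0.864722)  len=1.0784
  (v5,v11,v4) [+--] → (-1.01787, 0.6169, 1.62723)–(0, 0.6169, 2.016)  len=1.0896
  (v10,v7,v6) [-+-] → (-1.01787, 0.6169, -1.62723)–(0, 0.6169, -2.016)  len=1.0896
  (v7,v1,v8) [++-] → (1.78038, 0.6169, -0.864722)–(1.01787, 0.6169, -1.62723)  len=1.0784
  (v4,v9,v5) [--+] → (1.01787, 0.6169, 1.62723)–(0, 0.6169, 2.016)  len=1.0896
  (v8,v6,v7) [--+] → (0, 0.6169, -2.016)–(1.01787, 0.6169, -1.62723)  len=1.0896
  (v9,v8,v1) [--+] → (1.78038, 0.6169, -0.864722)–(1.78038, 0.6169, 0.864722)  len=1.7294

Chained into 1 loop(s):
  loop 1: 10 segments, perimeter = 12.1306
Total perimeter = 12.131

loops=1 perimeter=12.131


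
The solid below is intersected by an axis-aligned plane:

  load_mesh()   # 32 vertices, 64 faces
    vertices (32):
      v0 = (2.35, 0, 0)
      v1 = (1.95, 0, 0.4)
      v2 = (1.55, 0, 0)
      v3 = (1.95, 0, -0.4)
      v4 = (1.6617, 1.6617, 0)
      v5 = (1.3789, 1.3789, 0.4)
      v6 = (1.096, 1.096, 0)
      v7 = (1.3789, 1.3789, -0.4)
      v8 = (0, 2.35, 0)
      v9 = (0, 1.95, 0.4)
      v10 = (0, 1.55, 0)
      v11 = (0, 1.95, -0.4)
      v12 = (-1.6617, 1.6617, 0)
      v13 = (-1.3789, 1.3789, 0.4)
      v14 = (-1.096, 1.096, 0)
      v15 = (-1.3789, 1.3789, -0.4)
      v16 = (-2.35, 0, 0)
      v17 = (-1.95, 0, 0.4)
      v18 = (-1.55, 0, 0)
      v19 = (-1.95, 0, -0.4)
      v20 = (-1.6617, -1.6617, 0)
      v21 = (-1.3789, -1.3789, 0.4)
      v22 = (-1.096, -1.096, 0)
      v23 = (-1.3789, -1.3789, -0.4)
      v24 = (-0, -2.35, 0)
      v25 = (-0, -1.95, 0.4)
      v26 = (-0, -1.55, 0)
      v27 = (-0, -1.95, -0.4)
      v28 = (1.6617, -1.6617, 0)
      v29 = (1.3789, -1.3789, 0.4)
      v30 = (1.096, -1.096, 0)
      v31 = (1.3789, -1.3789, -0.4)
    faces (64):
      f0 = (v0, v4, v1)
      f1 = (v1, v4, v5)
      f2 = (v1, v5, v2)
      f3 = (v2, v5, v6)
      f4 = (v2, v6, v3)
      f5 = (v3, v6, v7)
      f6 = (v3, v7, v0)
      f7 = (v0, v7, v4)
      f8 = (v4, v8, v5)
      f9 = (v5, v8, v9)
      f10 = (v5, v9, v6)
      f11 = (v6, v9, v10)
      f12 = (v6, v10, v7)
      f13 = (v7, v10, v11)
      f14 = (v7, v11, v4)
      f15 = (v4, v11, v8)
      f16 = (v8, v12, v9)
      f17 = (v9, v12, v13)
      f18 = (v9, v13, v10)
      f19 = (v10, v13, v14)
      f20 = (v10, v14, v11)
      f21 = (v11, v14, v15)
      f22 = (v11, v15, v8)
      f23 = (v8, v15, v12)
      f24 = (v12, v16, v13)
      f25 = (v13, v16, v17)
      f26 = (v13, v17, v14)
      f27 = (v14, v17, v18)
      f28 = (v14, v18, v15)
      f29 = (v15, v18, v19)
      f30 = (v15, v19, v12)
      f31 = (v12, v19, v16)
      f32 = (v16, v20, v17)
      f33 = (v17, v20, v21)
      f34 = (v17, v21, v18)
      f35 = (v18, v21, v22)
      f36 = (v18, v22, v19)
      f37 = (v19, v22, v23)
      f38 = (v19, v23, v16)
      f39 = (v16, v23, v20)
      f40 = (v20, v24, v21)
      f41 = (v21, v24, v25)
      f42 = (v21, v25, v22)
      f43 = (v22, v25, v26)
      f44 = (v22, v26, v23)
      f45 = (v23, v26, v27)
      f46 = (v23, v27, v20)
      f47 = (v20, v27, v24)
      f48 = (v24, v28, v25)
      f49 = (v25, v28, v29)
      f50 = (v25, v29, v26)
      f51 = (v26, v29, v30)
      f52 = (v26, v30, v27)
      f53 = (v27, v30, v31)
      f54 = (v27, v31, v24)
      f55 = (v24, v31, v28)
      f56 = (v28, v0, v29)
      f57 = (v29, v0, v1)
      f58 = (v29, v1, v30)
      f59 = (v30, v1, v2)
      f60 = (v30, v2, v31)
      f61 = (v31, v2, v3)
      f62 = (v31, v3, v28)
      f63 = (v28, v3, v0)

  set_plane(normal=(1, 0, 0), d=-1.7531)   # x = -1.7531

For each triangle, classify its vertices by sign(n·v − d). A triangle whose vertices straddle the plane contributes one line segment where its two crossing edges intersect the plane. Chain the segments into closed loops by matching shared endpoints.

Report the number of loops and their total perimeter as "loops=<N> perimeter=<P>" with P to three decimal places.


loops=1 perimeter=6.239

Straddling triangles (14 of 64):
  (v12,v16,v13) [+-+] → (-1.7531, 1.44104, 0)–(-1.7531, 0.84756, 0.245866)  len=0.6424
  (v13,v16,v17) [+--] → (-1.7531, 0.84756, 0.245866)–(-1.7531, 0.475408, 0.4)  len=0.4028
  (v13,v17,v14) [+-+] → (-1.7531, 0.475408, 0.4)–(-1.7531, 0.252696, 0.307775)  len=0.2411
  (v14,v17,v18) [+-+] → (-1.7531, 0.252696, 0.307775)–(-1.7531, 0, 0.2031)  len=0.2735
  (v15,v18,v19) [++-] → (-1.7531, 0, -0.2031)–(-1.7531, 0.475408, -0.4)  len=0.5146
  (v15,v19,v12) [+-+] → (-1.7531, 0.475408, -0.4)–(-1.7531, 1.13489, -0.126812)  len=0.7138
  (v12,v19,v16) [+--] → (-1.7531, 1.13489, -0.126812)–(-1.7531, 1.44104, 0)  len=0.3314
  (v16,v20,v17) [-+-] → (-1.7531, -1.44104, 0)–(-1.7531, -1.13489, 0.126812)  len=0.3314
  (v17,v20,v21) [-++] → (-1.7531, -1.13489, 0.126812)–(-1.7531, -0.475408, 0.4)  len=0.7138
  (v17,v21,v18) [-++] → (-1.7531, -0.475408, 0.4)–(-1.7531, 0, 0.2031)  len=0.5146
  (v18,v22,v19) [++-] → (-1.7531, -0.252696, -0.307775)–(-1.7531, 0, -0.2031)  len=0.2735
  (v19,v22,v23) [-++] → (-1.7531, -0.252696, -0.307775)–(-1.7531, -0.475408, -0.4)  len=0.2411
  (v19,v23,v16) [-+-] → (-1.7531, -0.475408, -0.4)–(-1.7531, -0.84756, -0.245866)  len=0.4028
  (v16,v23,v20) [-++] → (-1.7531, -0.84756, -0.245866)–(-1.7531, -1.44104, 0)  len=0.6424

Chained into 1 loop(s):
  loop 1: 14 segments, perimeter = 6.2391
Total perimeter = 6.239


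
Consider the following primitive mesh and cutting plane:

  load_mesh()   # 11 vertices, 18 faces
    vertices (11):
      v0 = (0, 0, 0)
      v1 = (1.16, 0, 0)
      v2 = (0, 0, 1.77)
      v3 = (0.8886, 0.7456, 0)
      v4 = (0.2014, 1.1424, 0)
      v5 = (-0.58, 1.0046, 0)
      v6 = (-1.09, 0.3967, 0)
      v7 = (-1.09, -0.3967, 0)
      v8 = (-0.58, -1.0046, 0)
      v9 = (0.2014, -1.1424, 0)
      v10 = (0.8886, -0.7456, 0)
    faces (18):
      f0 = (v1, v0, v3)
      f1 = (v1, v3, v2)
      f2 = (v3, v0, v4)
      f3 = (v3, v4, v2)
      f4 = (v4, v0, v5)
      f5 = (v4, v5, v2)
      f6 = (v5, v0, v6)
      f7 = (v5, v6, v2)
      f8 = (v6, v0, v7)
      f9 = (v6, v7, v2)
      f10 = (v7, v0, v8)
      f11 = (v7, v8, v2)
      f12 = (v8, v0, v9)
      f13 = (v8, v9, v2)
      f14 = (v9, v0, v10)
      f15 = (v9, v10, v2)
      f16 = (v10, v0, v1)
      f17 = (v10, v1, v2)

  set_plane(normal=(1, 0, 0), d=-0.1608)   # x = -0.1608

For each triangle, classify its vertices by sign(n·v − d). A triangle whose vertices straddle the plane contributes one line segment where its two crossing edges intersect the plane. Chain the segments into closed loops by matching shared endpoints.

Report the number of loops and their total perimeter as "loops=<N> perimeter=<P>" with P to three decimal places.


loops=1 perimeter=5.928

Straddling triangles (10 of 18):
  (v4,v0,v5) [++-] → (-0.1608, 0.278517, 0)–(-0.1608, 1.07853, 0)  len=0.8000
  (v4,v5,v2) [+-+] → (-0.1608, 1.07853, 0)–(-0.1608, 0.278517, 1.27928)  len=1.5088
  (v5,v0,v6) [-+-] → (-0.1608, 0.278517, 0)–(-0.1608, 0.0585223, 0)  len=0.2200
  (v5,v6,v2) [--+] → (-0.1608, 0.0585223, 1.50888)–(-0.1608, 0.278517, 1.27928)  len=0.3180
  (v6,v0,v7) [-+-] → (-0.1608, 0.0585223, 0)–(-0.1608, -0.0585223, 0)  len=0.1170
  (v6,v7,v2) [--+] → (-0.1608, -0.0585223, 1.50888)–(-0.1608, 0.0585223, 1.50888)  len=0.1170
  (v7,v0,v8) [-+-] → (-0.1608, -0.0585223, 0)–(-0.1608, -0.278517, 0)  len=0.2200
  (v7,v8,v2) [--+] → (-0.1608, -0.278517, 1.27928)–(-0.1608, -0.0585223, 1.50888)  len=0.3180
  (v8,v0,v9) [-++] → (-0.1608, -0.278517, 0)–(-0.1608, -1.07853, 0)  len=0.8000
  (v8,v9,v2) [-++] → (-0.1608, -1.07853, 0)–(-0.1608, -0.278517, 1.27928)  len=1.5088

Chained into 1 loop(s):
  loop 1: 10 segments, perimeter = 5.9277
Total perimeter = 5.928


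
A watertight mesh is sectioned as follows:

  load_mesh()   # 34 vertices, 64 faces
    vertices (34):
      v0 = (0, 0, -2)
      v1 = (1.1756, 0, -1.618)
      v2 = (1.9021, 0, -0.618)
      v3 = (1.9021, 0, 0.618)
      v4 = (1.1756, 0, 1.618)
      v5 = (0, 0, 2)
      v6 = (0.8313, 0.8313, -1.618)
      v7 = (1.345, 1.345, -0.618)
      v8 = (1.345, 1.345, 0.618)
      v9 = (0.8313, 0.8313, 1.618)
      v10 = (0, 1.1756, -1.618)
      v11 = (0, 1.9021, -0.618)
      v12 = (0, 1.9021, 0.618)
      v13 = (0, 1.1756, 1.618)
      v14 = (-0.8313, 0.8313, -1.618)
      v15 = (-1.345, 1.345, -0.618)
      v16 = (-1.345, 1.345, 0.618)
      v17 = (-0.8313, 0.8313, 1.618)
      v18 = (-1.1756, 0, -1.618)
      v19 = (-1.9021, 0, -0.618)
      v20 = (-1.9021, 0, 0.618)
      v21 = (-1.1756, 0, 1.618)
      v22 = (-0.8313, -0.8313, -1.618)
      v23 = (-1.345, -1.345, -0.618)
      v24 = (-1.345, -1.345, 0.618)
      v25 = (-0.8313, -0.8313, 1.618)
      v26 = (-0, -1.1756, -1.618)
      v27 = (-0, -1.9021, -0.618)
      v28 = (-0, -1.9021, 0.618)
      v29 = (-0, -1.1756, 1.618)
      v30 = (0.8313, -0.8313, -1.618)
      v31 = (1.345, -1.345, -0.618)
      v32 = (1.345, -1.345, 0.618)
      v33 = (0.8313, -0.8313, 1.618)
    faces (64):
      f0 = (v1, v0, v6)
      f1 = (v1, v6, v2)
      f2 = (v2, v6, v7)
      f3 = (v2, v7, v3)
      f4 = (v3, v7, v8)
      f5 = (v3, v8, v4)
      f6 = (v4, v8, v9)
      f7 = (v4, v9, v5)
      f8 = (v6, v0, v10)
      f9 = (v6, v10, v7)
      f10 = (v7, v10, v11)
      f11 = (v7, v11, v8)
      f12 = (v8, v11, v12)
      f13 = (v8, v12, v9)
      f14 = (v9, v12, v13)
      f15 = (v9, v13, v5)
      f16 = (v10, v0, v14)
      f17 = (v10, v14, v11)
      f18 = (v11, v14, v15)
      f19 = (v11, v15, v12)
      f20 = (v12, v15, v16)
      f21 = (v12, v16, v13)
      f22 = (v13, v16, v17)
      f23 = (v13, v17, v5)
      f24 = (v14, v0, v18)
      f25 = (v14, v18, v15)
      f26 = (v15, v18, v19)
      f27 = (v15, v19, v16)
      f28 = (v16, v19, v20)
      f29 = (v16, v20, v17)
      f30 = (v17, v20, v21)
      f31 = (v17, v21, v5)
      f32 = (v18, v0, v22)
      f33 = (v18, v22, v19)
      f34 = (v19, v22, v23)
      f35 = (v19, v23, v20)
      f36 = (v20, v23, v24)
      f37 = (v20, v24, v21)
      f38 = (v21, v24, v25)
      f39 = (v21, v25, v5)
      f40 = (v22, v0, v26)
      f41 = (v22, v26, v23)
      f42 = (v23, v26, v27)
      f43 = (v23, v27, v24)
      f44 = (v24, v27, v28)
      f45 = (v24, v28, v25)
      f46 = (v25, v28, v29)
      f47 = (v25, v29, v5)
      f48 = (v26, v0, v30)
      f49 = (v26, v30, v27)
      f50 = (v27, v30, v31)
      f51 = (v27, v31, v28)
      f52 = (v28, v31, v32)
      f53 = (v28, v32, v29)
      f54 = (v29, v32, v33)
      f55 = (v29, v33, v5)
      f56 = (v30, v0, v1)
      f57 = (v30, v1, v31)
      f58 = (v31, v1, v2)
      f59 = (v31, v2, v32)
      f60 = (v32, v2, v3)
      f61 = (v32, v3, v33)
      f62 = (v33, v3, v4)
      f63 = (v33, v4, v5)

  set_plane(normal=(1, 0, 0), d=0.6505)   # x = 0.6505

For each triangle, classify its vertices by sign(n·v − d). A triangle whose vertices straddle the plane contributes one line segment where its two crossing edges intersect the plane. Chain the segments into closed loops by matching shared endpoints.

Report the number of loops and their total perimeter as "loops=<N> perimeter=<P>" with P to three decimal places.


loops=1 perimeter=11.117

Straddling triangles (20 of 64):
  (v1,v0,v6) [+-+] → (0.6505, 0, -1.78863)–(0.6505, 0.6505, -1.70108)  len=0.6564
  (v4,v9,v5) [++-] → (0.6505, 0.6505, 1.70108)–(0.6505, 0, 1.78863)  len=0.6564
  (v6,v0,v10) [+--] → (0.6505, 0.6505, -1.70108)–(0.6505, 0.906182, -1.618)  len=0.2688
  (v6,v10,v7) [+-+] → (0.6505, 0.906182, -1.618)–(0.6505, 1.25753, -1.13436)  len=0.5978
  (v7,v10,v11) [+--] → (0.6505, 1.25753, -1.13436)–(0.6505, 1.63266, -0.618)  len=0.6382
  (v7,v11,v8) [+-+] → (0.6505, 1.63266, -0.618)–(0.6505, 1.63266, -0.0202171)  len=0.5978
  (v8,v11,v12) [+--] → (0.6505, 1.63266, -0.0202171)–(0.6505, 1.63266, 0.618)  len=0.6382
  (v8,v12,v9) [+-+] → (0.6505, 1.63266, 0.618)–(0.6505, 1.06419, 1.40051)  len=0.9672
  (v9,v12,v13) [+--] → (0.6505, 1.06419, 1.40051)–(0.6505, 0.906182, 1.618)  len=0.2688
  (v9,v13,v5) [+--] → (0.6505, 0.906182, 1.618)–(0.6505, 0.6505, 1.70108)  len=0.2688
  (v26,v0,v30) [--+] → (0.6505, -0.6505, -1.70108)–(0.6505, -0.906182, -1.618)  len=0.2688
  (v26,v30,v27) [-+-] → (0.6505, -0.906182, -1.618)–(0.6505, -1.06419, -1.40051)  len=0.2688
  (v27,v30,v31) [-++] → (0.6505, -1.06419, -1.40051)–(0.6505, -1.63266, -0.618)  len=0.9672
  (v27,v31,v28) [-+-] → (0.6505, -1.63266, -0.618)–(0.6505, -1.63266, 0.0202171)  len=0.6382
  (v28,v31,v32) [-++] → (0.6505, -1.63266, 0.0202171)–(0.6505, -1.63266, 0.618)  len=0.5978
  (v28,v32,v29) [-+-] → (0.6505, -1.63266, 0.618)–(0.6505, -1.25753, 1.13436)  len=0.6382
  (v29,v32,v33) [-++] → (0.6505, -1.25753, 1.13436)–(0.6505, -0.906182, 1.618)  len=0.5978
  (v29,v33,v5) [-+-] → (0.6505, -0.906182, 1.618)–(0.6505, -0.6505, 1.70108)  len=0.2688
  (v30,v0,v1) [+-+] → (0.6505, -0.6505, -1.70108)–(0.6505, 0, -1.78863)  len=0.6564
  (v33,v4,v5) [++-] → (0.6505, 0, 1.78863)–(0.6505, -0.6505, 1.70108)  len=0.6564

Chained into 1 loop(s):
  loop 1: 20 segments, perimeter = 11.1170
Total perimeter = 11.117


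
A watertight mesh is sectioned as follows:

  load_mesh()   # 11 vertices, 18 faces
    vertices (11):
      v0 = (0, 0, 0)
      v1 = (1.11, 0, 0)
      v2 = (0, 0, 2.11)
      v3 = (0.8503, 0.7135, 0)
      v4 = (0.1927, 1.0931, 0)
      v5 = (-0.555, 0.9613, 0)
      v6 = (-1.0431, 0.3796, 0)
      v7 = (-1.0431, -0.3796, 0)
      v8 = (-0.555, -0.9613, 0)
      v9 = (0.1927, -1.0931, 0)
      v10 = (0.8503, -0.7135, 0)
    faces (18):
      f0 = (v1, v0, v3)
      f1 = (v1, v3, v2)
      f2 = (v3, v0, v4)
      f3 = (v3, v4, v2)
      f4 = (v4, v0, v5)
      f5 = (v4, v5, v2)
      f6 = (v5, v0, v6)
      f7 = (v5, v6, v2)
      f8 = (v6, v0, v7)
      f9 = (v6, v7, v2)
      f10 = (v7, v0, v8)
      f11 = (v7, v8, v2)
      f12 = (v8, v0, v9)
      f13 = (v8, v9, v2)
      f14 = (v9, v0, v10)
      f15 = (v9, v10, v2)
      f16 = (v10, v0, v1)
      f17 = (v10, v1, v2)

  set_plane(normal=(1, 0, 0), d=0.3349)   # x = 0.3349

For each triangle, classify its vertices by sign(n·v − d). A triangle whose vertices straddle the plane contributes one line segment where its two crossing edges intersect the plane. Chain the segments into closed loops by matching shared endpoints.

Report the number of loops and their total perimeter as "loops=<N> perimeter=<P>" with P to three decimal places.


Straddling triangles (8 of 18):
  (v1,v0,v3) [+-+] → (0.3349, 0, 0)–(0.3349, 0.28102, 0)  len=0.2810
  (v1,v3,v2) [++-] → (0.3349, 0.28102, 1.27895)–(0.3349, 0, 1.47339)  len=0.3417
  (v3,v0,v4) [+--] → (0.3349, 0.28102, 0)–(0.3349, 1.01101, 0)  len=0.7300
  (v3,v4,v2) [+--] → (0.3349, 1.01101, 0)–(0.3349, 0.28102, 1.27895)  len=1.4726
  (v9,v0,v10) [--+] → (0.3349, -0.28102, 0)–(0.3349, -1.01101, 0)  len=0.7300
  (v9,v10,v2) [-+-] → (0.3349, -1.01101, 0)–(0.3349, -0.28102, 1.27895)  len=1.4726
  (v10,v0,v1) [+-+] → (0.3349, -0.28102, 0)–(0.3349, 0, 0)  len=0.2810
  (v10,v1,v2) [++-] → (0.3349, 0, 1.47339)–(0.3349, -0.28102, 1.27895)  len=0.3417

Chained into 1 loop(s):
  loop 1: 8 segments, perimeter = 5.6507
Total perimeter = 5.651

loops=1 perimeter=5.651
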